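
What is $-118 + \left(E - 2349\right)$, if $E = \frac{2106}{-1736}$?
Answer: $- \frac{2142409}{868} \approx -2468.2$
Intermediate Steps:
$E = - \frac{1053}{868}$ ($E = 2106 \left(- \frac{1}{1736}\right) = - \frac{1053}{868} \approx -1.2131$)
$-118 + \left(E - 2349\right) = -118 - \frac{2039985}{868} = - \frac{2142409}{868}$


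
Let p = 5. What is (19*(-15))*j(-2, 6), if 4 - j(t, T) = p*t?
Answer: -3990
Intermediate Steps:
j(t, T) = 4 - 5*t
(19*(-15))*j(-2, 6) = (19*(-15))*(4 - 5*(-2)) = -285*(4 + 10) = -285*14 = -3990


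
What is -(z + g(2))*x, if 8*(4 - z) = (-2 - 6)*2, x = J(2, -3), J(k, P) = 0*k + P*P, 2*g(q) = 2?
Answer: -63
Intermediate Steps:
g(q) = 1 (g(q) = (½)*2 = 1)
J(k, P) = P² (J(k, P) = 0 + P² = P²)
x = 9 (x = (-3)² = 9)
z = 6 (z = 4 - (-2 - 6)*2/8 = 4 - (-1)*2 = 4 - ⅛*(-16) = 4 + 2 = 6)
-(z + g(2))*x = -(6 + 1)*9 = -7*9 = -1*63 = -63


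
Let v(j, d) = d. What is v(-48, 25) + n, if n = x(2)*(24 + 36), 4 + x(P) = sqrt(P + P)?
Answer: -95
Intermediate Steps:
x(P) = -4 + sqrt(2)*sqrt(P) (x(P) = -4 + sqrt(P + P) = -4 + sqrt(2*P) = -4 + sqrt(2)*sqrt(P))
n = -120 (n = (-4 + sqrt(2)*sqrt(2))*(24 + 36) = (-4 + 2)*60 = -2*60 = -120)
v(-48, 25) + n = 25 - 120 = -95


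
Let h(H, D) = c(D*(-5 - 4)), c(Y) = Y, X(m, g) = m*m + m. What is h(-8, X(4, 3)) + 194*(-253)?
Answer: -49262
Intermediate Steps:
X(m, g) = m + m² (X(m, g) = m² + m = m + m²)
h(H, D) = -9*D (h(H, D) = D*(-5 - 4) = D*(-9) = -9*D)
h(-8, X(4, 3)) + 194*(-253) = -36*(1 + 4) + 194*(-253) = -36*5 - 49082 = -9*20 - 49082 = -180 - 49082 = -49262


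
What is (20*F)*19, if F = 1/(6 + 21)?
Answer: 380/27 ≈ 14.074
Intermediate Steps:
F = 1/27 ≈ 0.037037
(20*F)*19 = (20*(1/27))*19 = (20/27)*19 = 380/27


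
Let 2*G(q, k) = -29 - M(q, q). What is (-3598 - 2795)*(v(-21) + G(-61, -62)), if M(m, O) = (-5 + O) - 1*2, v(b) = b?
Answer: 19179/2 ≈ 9589.5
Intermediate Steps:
M(m, O) = -7 + O (M(m, O) = (-5 + O) - 2 = -7 + O)
G(q, k) = -11 - q/2 (G(q, k) = (-29 - (-7 + q))/2 = (-29 + (7 - q))/2 = (-22 - q)/2 = -11 - q/2)
(-3598 - 2795)*(v(-21) + G(-61, -62)) = (-3598 - 2795)*(-21 + (-11 - 1/2*(-61))) = -6393*(-21 + (-11 + 61/2)) = -6393*(-21 + 39/2) = -6393*(-3/2) = 19179/2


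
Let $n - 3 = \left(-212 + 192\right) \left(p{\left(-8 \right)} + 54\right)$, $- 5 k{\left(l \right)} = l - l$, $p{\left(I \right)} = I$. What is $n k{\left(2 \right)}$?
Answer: $0$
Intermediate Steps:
$k{\left(l \right)} = 0$ ($k{\left(l \right)} = - \frac{l - l}{5} = \left(- \frac{1}{5}\right) 0 = 0$)
$n = -917$ ($n = 3 + \left(-212 + 192\right) \left(-8 + 54\right) = 3 - 920 = -917$)
$n k{\left(2 \right)} = \left(-917\right) 0 = 0$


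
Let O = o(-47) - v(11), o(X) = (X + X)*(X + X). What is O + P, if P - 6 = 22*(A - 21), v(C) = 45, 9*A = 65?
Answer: 76445/9 ≈ 8493.9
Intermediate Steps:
A = 65/9 (A = (⅑)*65 = 65/9 ≈ 7.2222)
o(X) = 4*X² (o(X) = (2*X)*(2*X) = 4*X²)
O = 8791 (O = 4*(-47)² - 1*45 = 4*2209 - 45 = 8836 - 45 = 8791)
P = -2674/9 (P = 6 + 22*(65/9 - 21) = 6 + 22*(-124/9) = 6 - 2728/9 = -2674/9 ≈ -297.11)
O + P = 8791 - 2674/9 = 76445/9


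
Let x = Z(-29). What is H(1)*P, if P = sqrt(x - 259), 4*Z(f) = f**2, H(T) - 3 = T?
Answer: 2*I*sqrt(195) ≈ 27.928*I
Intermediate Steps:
H(T) = 3 + T
Z(f) = f**2/4
x = 841/4 (x = (1/4)*(-29)**2 = (1/4)*841 = 841/4 ≈ 210.25)
P = I*sqrt(195)/2 (P = sqrt(841/4 - 259) = sqrt(-195/4) = I*sqrt(195)/2 ≈ 6.9821*I)
H(1)*P = (3 + 1)*(I*sqrt(195)/2) = 4*(I*sqrt(195)/2) = 2*I*sqrt(195)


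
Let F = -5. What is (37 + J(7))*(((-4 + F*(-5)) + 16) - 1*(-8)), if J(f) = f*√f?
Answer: 1665 + 315*√7 ≈ 2498.4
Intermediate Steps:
J(f) = f^(3/2)
(37 + J(7))*(((-4 + F*(-5)) + 16) - 1*(-8)) = (37 + 7^(3/2))*(((-4 - 5*(-5)) + 16) - 1*(-8)) = (37 + 7*√7)*(((-4 + 25) + 16) + 8) = (37 + 7*√7)*((21 + 16) + 8) = (37 + 7*√7)*(37 + 8) = (37 + 7*√7)*45 = 1665 + 315*√7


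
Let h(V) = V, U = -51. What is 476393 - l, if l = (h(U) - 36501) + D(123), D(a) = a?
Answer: 512822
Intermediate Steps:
l = -36429 (l = (-51 - 36501) + 123 = -36552 + 123 = -36429)
476393 - l = 476393 - 1*(-36429) = 476393 + 36429 = 512822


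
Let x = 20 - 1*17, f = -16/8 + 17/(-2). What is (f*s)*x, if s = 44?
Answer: -1386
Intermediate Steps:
f = -21/2 (f = -16*⅛ + 17*(-½) = -2 - 17/2 = -21/2 ≈ -10.500)
x = 3 (x = 20 - 17 = 3)
(f*s)*x = -21/2*44*3 = -462*3 = -1386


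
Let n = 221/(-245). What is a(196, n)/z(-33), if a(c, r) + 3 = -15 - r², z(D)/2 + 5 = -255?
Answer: 1129291/31213000 ≈ 0.036180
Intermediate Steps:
n = -221/245 (n = 221*(-1/245) = -221/245 ≈ -0.90204)
z(D) = -520 (z(D) = -10 + 2*(-255) = -10 - 510 = -520)
a(c, r) = -18 - r² (a(c, r) = -3 + (-15 - r²) = -18 - r²)
a(196, n)/z(-33) = (-18 - (-221/245)²)/(-520) = (-18 - 1*48841/60025)*(-1/520) = (-18 - 48841/60025)*(-1/520) = -1129291/60025*(-1/520) = 1129291/31213000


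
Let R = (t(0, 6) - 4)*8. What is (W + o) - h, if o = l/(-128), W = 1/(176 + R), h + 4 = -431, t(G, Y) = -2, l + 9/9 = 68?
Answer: 27807/64 ≈ 434.48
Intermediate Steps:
l = 67 (l = -1 + 68 = 67)
h = -435 (h = -4 - 431 = -435)
R = -48 (R = (-2 - 4)*8 = -6*8 = -48)
W = 1/128 (W = 1/(176 - 48) = 1/128 ≈ 0.0078125)
o = -67/128 (o = 67/(-128) = 67*(-1/128) = -67/128 ≈ -0.52344)
(W + o) - h = (1/128 - 67/128) - 1*(-435) = -33/64 + 435 = 27807/64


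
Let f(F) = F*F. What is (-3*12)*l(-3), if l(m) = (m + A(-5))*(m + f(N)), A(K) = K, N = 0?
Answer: -864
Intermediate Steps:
f(F) = F²
l(m) = m*(-5 + m) (l(m) = (m - 5)*(m + 0²) = (-5 + m)*(m + 0) = (-5 + m)*m = m*(-5 + m))
(-3*12)*l(-3) = (-3*12)*(-3*(-5 - 3)) = -(-108)*(-8) = -36*24 = -864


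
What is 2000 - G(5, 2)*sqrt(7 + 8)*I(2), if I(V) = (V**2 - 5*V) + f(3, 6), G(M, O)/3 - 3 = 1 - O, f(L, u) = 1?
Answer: 2000 + 30*sqrt(15) ≈ 2116.2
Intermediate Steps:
G(M, O) = 12 - 3*O (G(M, O) = 9 + 3*(1 - O) = 9 + (3 - 3*O) = 12 - 3*O)
I(V) = 1 + V**2 - 5*V (I(V) = (V**2 - 5*V) + 1 = 1 + V**2 - 5*V)
2000 - G(5, 2)*sqrt(7 + 8)*I(2) = 2000 - (12 - 3*2)*sqrt(7 + 8)*(1 + 2**2 - 5*2) = 2000 - (12 - 6)*sqrt(15)*(1 + 4 - 10) = 2000 - 6*sqrt(15)*(-5) = 2000 - (-30)*sqrt(15) = 2000 + 30*sqrt(15)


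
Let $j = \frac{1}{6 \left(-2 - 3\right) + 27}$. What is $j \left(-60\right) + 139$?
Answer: $159$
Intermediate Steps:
$j = - \frac{1}{3}$ ($j = \frac{1}{6 \left(-5\right) + 27} = \frac{1}{-30 + 27} = \frac{1}{-3} = - \frac{1}{3} \approx -0.33333$)
$j \left(-60\right) + 139 = \left(- \frac{1}{3}\right) \left(-60\right) + 139 = 20 + 139 = 159$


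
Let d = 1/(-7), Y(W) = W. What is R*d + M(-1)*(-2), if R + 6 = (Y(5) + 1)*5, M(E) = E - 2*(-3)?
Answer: -94/7 ≈ -13.429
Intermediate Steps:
M(E) = 6 + E (M(E) = E + 6 = 6 + E)
d = -⅐ ≈ -0.14286
R = 24 (R = -6 + (5 + 1)*5 = -6 + 6*5 = -6 + 30 = 24)
R*d + M(-1)*(-2) = 24*(-⅐) + (6 - 1)*(-2) = -24/7 + 5*(-2) = -24/7 - 10 = -94/7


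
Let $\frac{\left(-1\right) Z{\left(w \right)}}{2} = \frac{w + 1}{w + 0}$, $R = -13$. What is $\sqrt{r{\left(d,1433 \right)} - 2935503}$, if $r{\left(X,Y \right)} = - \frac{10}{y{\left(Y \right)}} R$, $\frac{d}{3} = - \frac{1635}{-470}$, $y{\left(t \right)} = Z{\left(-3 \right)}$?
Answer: $\frac{i \sqrt{11742402}}{2} \approx 1713.4 i$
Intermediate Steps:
$Z{\left(w \right)} = - \frac{2 \left(1 + w\right)}{w}$ ($Z{\left(w \right)} = - 2 \frac{w + 1}{w + 0} = - 2 \frac{1 + w}{w} = - \frac{2 \left(1 + w\right)}{w}$)
$y{\left(t \right)} = - \frac{4}{3}$ ($y{\left(t \right)} = -2 - \frac{2}{-3} = -2 - - \frac{2}{3} = -2 + \frac{2}{3} = - \frac{4}{3}$)
$d = \frac{981}{94}$ ($d = 3 \left(- \frac{1635}{-470}\right) = 3 \left(\left(-1635\right) \left(- \frac{1}{470}\right)\right) = 3 \cdot \frac{327}{94} = \frac{981}{94} \approx 10.436$)
$r{\left(X,Y \right)} = - \frac{195}{2}$ ($r{\left(X,Y \right)} = - \frac{10}{- \frac{4}{3}} \left(-13\right) = - \frac{10 \left(-3\right)}{4} \left(-13\right) = \left(-1\right) \left(- \frac{15}{2}\right) \left(-13\right) = \frac{15}{2} \left(-13\right) = - \frac{195}{2}$)
$\sqrt{r{\left(d,1433 \right)} - 2935503} = \sqrt{- \frac{195}{2} - 2935503} = \sqrt{- \frac{5871201}{2}} = \frac{i \sqrt{11742402}}{2}$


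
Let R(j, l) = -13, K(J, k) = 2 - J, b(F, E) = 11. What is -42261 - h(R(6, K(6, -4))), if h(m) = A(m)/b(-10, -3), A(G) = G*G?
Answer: -465040/11 ≈ -42276.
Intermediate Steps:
A(G) = G²
h(m) = m²/11
-42261 - h(R(6, K(6, -4))) = -42261 - (-13)²/11 = -42261 - 169/11 = -465040/11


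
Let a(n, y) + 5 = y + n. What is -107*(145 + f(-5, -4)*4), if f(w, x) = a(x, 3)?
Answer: -12947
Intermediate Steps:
a(n, y) = -5 + n + y (a(n, y) = -5 + (y + n) = -5 + (n + y) = -5 + n + y)
f(w, x) = -2 + x (f(w, x) = -5 + x + 3 = -2 + x)
-107*(145 + f(-5, -4)*4) = -107*(145 + (-2 - 4)*4) = -107*(145 - 6*4) = -107*(145 - 24) = -107*121 = -12947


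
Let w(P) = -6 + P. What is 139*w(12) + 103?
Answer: 937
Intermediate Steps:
139*w(12) + 103 = 139*(-6 + 12) + 103 = 139*6 + 103 = 834 + 103 = 937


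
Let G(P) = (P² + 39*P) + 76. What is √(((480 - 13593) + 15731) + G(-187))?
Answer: √30370 ≈ 174.27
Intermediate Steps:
G(P) = 76 + P² + 39*P
√(((480 - 13593) + 15731) + G(-187)) = √(((480 - 13593) + 15731) + (76 + (-187)² + 39*(-187))) = √((-13113 + 15731) + (76 + 34969 - 7293)) = √(2618 + 27752) = √30370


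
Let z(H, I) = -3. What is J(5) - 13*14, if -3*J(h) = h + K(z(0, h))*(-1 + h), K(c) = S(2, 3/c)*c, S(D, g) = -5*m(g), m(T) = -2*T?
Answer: -671/3 ≈ -223.67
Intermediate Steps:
S(D, g) = 10*g (S(D, g) = -(-10)*g = 10*g)
K(c) = 30 (K(c) = (10*(3/c))*c = (30/c)*c = 30)
J(h) = 10 - 31*h/3 (J(h) = -(h + 30*(-1 + h))/3 = -(h + (-30 + 30*h))/3 = -(-30 + 31*h)/3 = 10 - 31*h/3)
J(5) - 13*14 = (10 - 31/3*5) - 13*14 = (10 - 155/3) - 182 = -125/3 - 182 = -671/3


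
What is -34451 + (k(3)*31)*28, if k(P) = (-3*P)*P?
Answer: -57887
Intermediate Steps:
k(P) = -3*P**2
-34451 + (k(3)*31)*28 = -34451 + (-3*3**2*31)*28 = -34451 + (-3*9*31)*28 = -34451 - 27*31*28 = -34451 - 837*28 = -34451 - 23436 = -57887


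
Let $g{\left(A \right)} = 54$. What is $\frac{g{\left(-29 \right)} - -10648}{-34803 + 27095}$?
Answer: $- \frac{5351}{3854} \approx -1.3884$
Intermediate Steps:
$\frac{g{\left(-29 \right)} - -10648}{-34803 + 27095} = \frac{54 - -10648}{-34803 + 27095} = \frac{54 + \left(-13782 + 24430\right)}{-7708} = \left(54 + 10648\right) \left(- \frac{1}{7708}\right) = 10702 \left(- \frac{1}{7708}\right) = - \frac{5351}{3854}$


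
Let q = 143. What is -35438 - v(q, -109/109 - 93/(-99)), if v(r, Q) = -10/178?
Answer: -3153977/89 ≈ -35438.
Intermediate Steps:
v(r, Q) = -5/89 (v(r, Q) = -10*1/178 = -5/89)
-35438 - v(q, -109/109 - 93/(-99)) = -35438 - 1*(-5/89) = -35438 + 5/89 = -3153977/89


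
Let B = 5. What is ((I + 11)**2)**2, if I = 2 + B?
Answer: 104976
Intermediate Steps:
I = 7 (I = 2 + 5 = 7)
((I + 11)**2)**2 = ((7 + 11)**2)**2 = (18**2)**2 = 324**2 = 104976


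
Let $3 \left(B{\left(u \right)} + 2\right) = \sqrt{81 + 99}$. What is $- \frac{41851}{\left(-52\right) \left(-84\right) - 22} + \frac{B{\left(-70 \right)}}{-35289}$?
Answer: $- \frac{1476871247}{153365994} - \frac{2 \sqrt{5}}{35289} \approx -9.6299$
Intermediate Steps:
$B{\left(u \right)} = -2 + 2 \sqrt{5}$ ($B{\left(u \right)} = -2 + \frac{\sqrt{81 + 99}}{3} = -2 + \frac{\sqrt{180}}{3} = -2 + \frac{6 \sqrt{5}}{3} = -2 + 2 \sqrt{5}$)
$- \frac{41851}{\left(-52\right) \left(-84\right) - 22} + \frac{B{\left(-70 \right)}}{-35289} = - \frac{41851}{\left(-52\right) \left(-84\right) - 22} + \frac{-2 + 2 \sqrt{5}}{-35289} = - \frac{41851}{4368 - 22} + \left(-2 + 2 \sqrt{5}\right) \left(- \frac{1}{35289}\right) = - \frac{41851}{4346} + \left(\frac{2}{35289} - \frac{2 \sqrt{5}}{35289}\right) = - \frac{1476871247}{153365994} - \frac{2 \sqrt{5}}{35289}$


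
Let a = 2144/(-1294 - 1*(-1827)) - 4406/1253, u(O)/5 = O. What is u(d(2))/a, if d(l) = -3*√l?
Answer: -3339245*√2/112678 ≈ -41.911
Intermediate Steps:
u(O) = 5*O
a = 338034/667849 (a = 2144/(-1294 + 1827) - 4406*1/1253 = 2144/533 - 4406/1253 = 338034/667849 ≈ 0.50615)
u(d(2))/a = (5*(-3*√2))/(338034/667849) = -15*√2*(667849/338034) = -3339245*√2/112678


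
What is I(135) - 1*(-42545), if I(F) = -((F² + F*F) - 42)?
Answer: 6137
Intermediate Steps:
I(F) = 42 - 2*F² (I(F) = -((F² + F²) - 42) = -(2*F² - 42) = -(-42 + 2*F²) = 42 - 2*F²)
I(135) - 1*(-42545) = (42 - 2*135²) - 1*(-42545) = (42 - 2*18225) + 42545 = (42 - 36450) + 42545 = -36408 + 42545 = 6137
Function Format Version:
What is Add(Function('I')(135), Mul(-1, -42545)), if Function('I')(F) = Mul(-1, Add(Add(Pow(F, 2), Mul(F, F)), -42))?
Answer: 6137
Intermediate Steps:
Function('I')(F) = Add(42, Mul(-2, Pow(F, 2))) (Function('I')(F) = Mul(-1, Add(Add(Pow(F, 2), Pow(F, 2)), -42)) = Mul(-1, Add(Mul(2, Pow(F, 2)), -42)) = Mul(-1, Add(-42, Mul(2, Pow(F, 2)))) = Add(42, Mul(-2, Pow(F, 2))))
Add(Function('I')(135), Mul(-1, -42545)) = Add(Add(42, Mul(-2, Pow(135, 2))), Mul(-1, -42545)) = Add(Add(42, Mul(-2, 18225)), 42545) = Add(Add(42, -36450), 42545) = Add(-36408, 42545) = 6137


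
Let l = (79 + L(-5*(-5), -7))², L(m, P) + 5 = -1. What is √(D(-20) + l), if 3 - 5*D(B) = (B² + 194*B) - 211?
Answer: 3*√16855/5 ≈ 77.896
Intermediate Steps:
L(m, P) = -6 (L(m, P) = -5 - 1 = -6)
D(B) = 214/5 - 194*B/5 - B²/5 (D(B) = ⅗ - ((B² + 194*B) - 211)/5 = ⅗ - (-211 + B² + 194*B)/5 = ⅗ + (211/5 - 194*B/5 - B²/5) = 214/5 - 194*B/5 - B²/5)
l = 5329 (l = (79 - 6)² = 73² = 5329)
√(D(-20) + l) = √((214/5 - 194/5*(-20) - ⅕*(-20)²) + 5329) = √((214/5 + 776 - ⅕*400) + 5329) = √((214/5 + 776 - 80) + 5329) = √(3694/5 + 5329) = √(30339/5) = 3*√16855/5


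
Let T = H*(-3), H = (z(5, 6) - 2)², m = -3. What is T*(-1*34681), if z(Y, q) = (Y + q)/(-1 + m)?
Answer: 37559523/16 ≈ 2.3475e+6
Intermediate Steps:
z(Y, q) = -Y/4 - q/4 (z(Y, q) = (Y + q)/(-1 - 3) = (Y + q)/(-4) = (Y + q)*(-¼) = -Y/4 - q/4)
H = 361/16 (H = ((-¼*5 - ¼*6) - 2)² = ((-5/4 - 3/2) - 2)² = (-11/4 - 2)² = (-19/4)² = 361/16 ≈ 22.563)
T = -1083/16 (T = (361/16)*(-3) = -1083/16 ≈ -67.688)
T*(-1*34681) = -(-1083)*34681/16 = -1083/16*(-34681) = 37559523/16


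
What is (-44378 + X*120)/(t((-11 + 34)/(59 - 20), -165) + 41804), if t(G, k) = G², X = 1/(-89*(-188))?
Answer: -282348012024/265973599579 ≈ -1.0616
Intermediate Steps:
X = 1/16732 (X = -1/89*(-1/188) = 1/16732 ≈ 5.9766e-5)
(-44378 + X*120)/(t((-11 + 34)/(59 - 20), -165) + 41804) = (-44378 + (1/16732)*120)/(((-11 + 34)/(59 - 20))² + 41804) = (-44378 + 30/4183)/((23/39)² + 41804) = -185633144/(4183*((23*(1/39))² + 41804)) = -185633144/(4183*((23/39)² + 41804)) = -185633144/(4183*(529/1521 + 41804)) = -185633144/(4183*63584413/1521) = -185633144/4183*1521/63584413 = -282348012024/265973599579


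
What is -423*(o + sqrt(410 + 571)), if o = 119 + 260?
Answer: -160317 - 1269*sqrt(109) ≈ -1.7357e+5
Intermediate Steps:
o = 379
-423*(o + sqrt(410 + 571)) = -423*(379 + sqrt(410 + 571)) = -423*(379 + sqrt(981)) = -423*(379 + 3*sqrt(109)) = -160317 - 1269*sqrt(109)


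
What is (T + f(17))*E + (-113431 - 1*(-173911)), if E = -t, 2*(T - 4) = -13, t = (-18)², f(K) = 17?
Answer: 55782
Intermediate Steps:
t = 324
T = -5/2 (T = 4 + (½)*(-13) = 4 - 13/2 = -5/2 ≈ -2.5000)
E = -324 (E = -1*324 = -324)
(T + f(17))*E + (-113431 - 1*(-173911)) = (-5/2 + 17)*(-324) + (-113431 - 1*(-173911)) = (29/2)*(-324) + (-113431 + 173911) = -4698 + 60480 = 55782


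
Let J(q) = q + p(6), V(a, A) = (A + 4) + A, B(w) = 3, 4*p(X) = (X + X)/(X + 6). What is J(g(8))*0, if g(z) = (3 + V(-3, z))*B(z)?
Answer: 0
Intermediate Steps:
p(X) = X/(2*(6 + X)) (p(X) = ((X + X)/(X + 6))/4 = ((2*X)/(6 + X))/4 = (2*X/(6 + X))/4 = X/(2*(6 + X)))
V(a, A) = 4 + 2*A (V(a, A) = (4 + A) + A = 4 + 2*A)
g(z) = 21 + 6*z (g(z) = (3 + (4 + 2*z))*3 = (7 + 2*z)*3 = 21 + 6*z)
J(q) = 1/4 + q (J(q) = q + (1/2)*6/(6 + 6) = q + (1/2)*6/12 = q + (1/2)*6*(1/12) = q + 1/4 = 1/4 + q)
J(g(8))*0 = (1/4 + (21 + 6*8))*0 = (1/4 + (21 + 48))*0 = (1/4 + 69)*0 = (277/4)*0 = 0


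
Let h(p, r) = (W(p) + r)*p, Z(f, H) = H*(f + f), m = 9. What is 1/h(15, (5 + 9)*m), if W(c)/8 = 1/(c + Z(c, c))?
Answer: 31/58598 ≈ 0.00052903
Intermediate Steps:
Z(f, H) = 2*H*f (Z(f, H) = H*(2*f) = 2*H*f)
W(c) = 8/(c + 2*c**2) (W(c) = 8/(c + 2*c*c) = 8/(c + 2*c**2))
h(p, r) = p*(r + 8/(p*(1 + 2*p))) (h(p, r) = (8/(p*(1 + 2*p)) + r)*p = (r + 8/(p*(1 + 2*p)))*p = p*(r + 8/(p*(1 + 2*p))))
1/h(15, (5 + 9)*m) = 1/((8 + 15*((5 + 9)*9)*(1 + 2*15))/(1 + 2*15)) = 1/((8 + 15*(14*9)*(1 + 30))/(1 + 30)) = 1/((8 + 15*126*31)/31) = 1/((8 + 58590)/31) = 1/((1/31)*58598) = 1/(58598/31) = 31/58598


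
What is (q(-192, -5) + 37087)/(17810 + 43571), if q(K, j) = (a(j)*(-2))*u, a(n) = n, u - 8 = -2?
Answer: 37147/61381 ≈ 0.60519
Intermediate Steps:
u = 6 (u = 8 - 2 = 6)
q(K, j) = -12*j (q(K, j) = (j*(-2))*6 = -2*j*6 = -12*j)
(q(-192, -5) + 37087)/(17810 + 43571) = (-12*(-5) + 37087)/(17810 + 43571) = (60 + 37087)/61381 = 37147*(1/61381) = 37147/61381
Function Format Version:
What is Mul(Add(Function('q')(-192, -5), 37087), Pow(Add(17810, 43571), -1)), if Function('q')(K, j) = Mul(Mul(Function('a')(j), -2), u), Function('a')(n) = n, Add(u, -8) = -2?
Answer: Rational(37147, 61381) ≈ 0.60519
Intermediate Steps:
u = 6 (u = Add(8, -2) = 6)
Function('q')(K, j) = Mul(-12, j) (Function('q')(K, j) = Mul(Mul(j, -2), 6) = Mul(Mul(-2, j), 6) = Mul(-12, j))
Mul(Add(Function('q')(-192, -5), 37087), Pow(Add(17810, 43571), -1)) = Mul(Add(Mul(-12, -5), 37087), Pow(Add(17810, 43571), -1)) = Mul(Add(60, 37087), Pow(61381, -1)) = Mul(37147, Rational(1, 61381)) = Rational(37147, 61381)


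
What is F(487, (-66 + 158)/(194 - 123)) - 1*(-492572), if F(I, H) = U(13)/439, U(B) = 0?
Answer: 492572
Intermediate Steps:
F(I, H) = 0 (F(I, H) = 0/439 = 0*(1/439) = 0)
F(487, (-66 + 158)/(194 - 123)) - 1*(-492572) = 0 - 1*(-492572) = 0 + 492572 = 492572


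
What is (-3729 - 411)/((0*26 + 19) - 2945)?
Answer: 2070/1463 ≈ 1.4149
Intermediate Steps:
(-3729 - 411)/((0*26 + 19) - 2945) = -4140/((0 + 19) - 2945) = -4140/(19 - 2945) = -4140/(-2926) = -4140*(-1/2926) = 2070/1463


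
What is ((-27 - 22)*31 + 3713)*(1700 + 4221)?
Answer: 12990674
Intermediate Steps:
((-27 - 22)*31 + 3713)*(1700 + 4221) = (-49*31 + 3713)*5921 = (-1519 + 3713)*5921 = 2194*5921 = 12990674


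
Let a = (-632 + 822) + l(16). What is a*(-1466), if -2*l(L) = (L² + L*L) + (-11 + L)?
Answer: 100421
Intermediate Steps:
l(L) = 11/2 - L² - L/2 (l(L) = -((L² + L*L) + (-11 + L))/2 = -((L² + L²) + (-11 + L))/2 = -(2*L² + (-11 + L))/2 = -(-11 + L + 2*L²)/2 = 11/2 - L² - L/2)
a = -137/2 (a = (-632 + 822) + (11/2 - 1*16² - ½*16) = 190 + (11/2 - 1*256 - 8) = 190 + (11/2 - 256 - 8) = 190 - 517/2 = -137/2 ≈ -68.500)
a*(-1466) = -137/2*(-1466) = 100421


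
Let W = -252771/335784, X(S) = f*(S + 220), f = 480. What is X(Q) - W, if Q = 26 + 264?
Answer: 27400058657/111928 ≈ 2.4480e+5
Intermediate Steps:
Q = 290
X(S) = 105600 + 480*S (X(S) = 480*(S + 220) = 480*(220 + S) = 105600 + 480*S)
W = -84257/111928 (W = -252771*1/335784 = -84257/111928 ≈ -0.75278)
X(Q) - W = (105600 + 480*290) - 1*(-84257/111928) = (105600 + 139200) + 84257/111928 = 244800 + 84257/111928 = 27400058657/111928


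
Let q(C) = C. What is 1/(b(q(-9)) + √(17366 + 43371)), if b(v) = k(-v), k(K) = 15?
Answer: -15/60512 + √60737/60512 ≈ 0.0038248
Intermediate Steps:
b(v) = 15
1/(b(q(-9)) + √(17366 + 43371)) = 1/(15 + √(17366 + 43371)) = 1/(15 + √60737)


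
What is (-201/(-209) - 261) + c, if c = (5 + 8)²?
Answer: -19027/209 ≈ -91.038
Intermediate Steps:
c = 169 (c = 13² = 169)
(-201/(-209) - 261) + c = (-201/(-209) - 261) + 169 = (-201*(-1/209) - 261) + 169 = (201/209 - 261) + 169 = -54348/209 + 169 = -19027/209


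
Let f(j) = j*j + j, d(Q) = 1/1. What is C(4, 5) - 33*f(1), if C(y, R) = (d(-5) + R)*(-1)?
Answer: -72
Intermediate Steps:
d(Q) = 1 (d(Q) = 1*1 = 1)
f(j) = j + j² (f(j) = j² + j = j + j²)
C(y, R) = -1 - R (C(y, R) = (1 + R)*(-1) = -1 - R)
C(4, 5) - 33*f(1) = (-1 - 1*5) - 33*(1 + 1) = (-1 - 5) - 33*2 = -6 - 33*2 = -6 - 66 = -72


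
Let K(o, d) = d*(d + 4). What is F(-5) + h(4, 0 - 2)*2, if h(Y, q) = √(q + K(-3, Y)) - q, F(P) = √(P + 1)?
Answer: 4 + 2*I + 2*√30 ≈ 14.954 + 2.0*I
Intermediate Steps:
K(o, d) = d*(4 + d)
F(P) = √(1 + P)
h(Y, q) = √(q + Y*(4 + Y)) - q
F(-5) + h(4, 0 - 2)*2 = √(1 - 5) + (√((0 - 2) + 4*(4 + 4)) - (0 - 2))*2 = √(-4) + (√(-2 + 4*8) - 1*(-2))*2 = 2*I + (√(-2 + 32) + 2)*2 = 2*I + (√30 + 2)*2 = 2*I + (2 + √30)*2 = 2*I + (4 + 2*√30) = 4 + 2*I + 2*√30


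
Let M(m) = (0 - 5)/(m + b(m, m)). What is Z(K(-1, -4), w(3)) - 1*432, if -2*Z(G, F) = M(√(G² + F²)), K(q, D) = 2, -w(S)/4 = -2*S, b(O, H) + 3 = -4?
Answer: -458749/1062 + 5*√145/531 ≈ -431.85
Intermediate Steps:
b(O, H) = -7 (b(O, H) = -3 - 4 = -7)
w(S) = 8*S (w(S) = -(-8)*S = 8*S)
M(m) = -5/(-7 + m) (M(m) = (0 - 5)/(m - 7) = -5/(-7 + m))
Z(G, F) = 5/(2*(-7 + √(F² + G²))) (Z(G, F) = -(-5)/(2*(-7 + √(G² + F²))) = -(-5)/(2*(-7 + √(F² + G²))) = 5/(2*(-7 + √(F² + G²))))
Z(K(-1, -4), w(3)) - 1*432 = 5/(2*(-7 + √((8*3)² + 2²))) - 1*432 = 5/(2*(-7 + √(24² + 4))) - 432 = 5/(2*(-7 + √(576 + 4))) - 432 = 5/(2*(-7 + √580)) - 432 = 5/(2*(-7 + 2*√145)) - 432 = -432 + 5/(2*(-7 + 2*√145))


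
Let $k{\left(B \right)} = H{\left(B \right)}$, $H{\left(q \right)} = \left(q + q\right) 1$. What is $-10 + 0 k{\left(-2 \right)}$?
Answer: $-10$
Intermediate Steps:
$H{\left(q \right)} = 2 q$ ($H{\left(q \right)} = 2 q 1 = 2 q$)
$k{\left(B \right)} = 2 B$
$-10 + 0 k{\left(-2 \right)} = -10 + 0 \cdot 2 \left(-2\right) = -10 + 0 \left(-4\right) = -10 + 0 = -10$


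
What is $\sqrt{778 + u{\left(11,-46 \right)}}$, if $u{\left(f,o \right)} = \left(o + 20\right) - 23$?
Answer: $27$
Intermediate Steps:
$u{\left(f,o \right)} = -3 + o$ ($u{\left(f,o \right)} = \left(20 + o\right) - 23 = -3 + o$)
$\sqrt{778 + u{\left(11,-46 \right)}} = \sqrt{778 - 49} = \sqrt{729} = 27$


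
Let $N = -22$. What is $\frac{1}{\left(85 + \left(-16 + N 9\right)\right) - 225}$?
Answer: $- \frac{1}{354} \approx -0.0028249$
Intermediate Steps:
$\frac{1}{\left(85 + \left(-16 + N 9\right)\right) - 225} = \frac{1}{\left(85 - 214\right) - 225} = \frac{1}{-129 - 225} = \frac{1}{-354} = - \frac{1}{354}$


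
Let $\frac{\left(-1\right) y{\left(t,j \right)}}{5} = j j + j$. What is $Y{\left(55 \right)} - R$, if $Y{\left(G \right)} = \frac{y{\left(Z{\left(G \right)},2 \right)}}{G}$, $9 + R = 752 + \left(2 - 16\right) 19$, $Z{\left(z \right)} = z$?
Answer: $- \frac{5253}{11} \approx -477.55$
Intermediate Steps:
$y{\left(t,j \right)} = - 5 j - 5 j^{2}$ ($y{\left(t,j \right)} = - 5 \left(j j + j\right) = - 5 \left(j^{2} + j\right) = - 5 \left(j + j^{2}\right) = - 5 j - 5 j^{2}$)
$R = 477$ ($R = -9 + \left(752 + \left(2 - 16\right) 19\right) = -9 + \left(752 - 266\right) = -9 + 486 = 477$)
$Y{\left(G \right)} = - \frac{30}{G}$ ($Y{\left(G \right)} = \frac{\left(-5\right) 2 \left(1 + 2\right)}{G} = \frac{\left(-5\right) 2 \cdot 3}{G} = - \frac{30}{G}$)
$Y{\left(55 \right)} - R = - \frac{30}{55} - 477 = \left(-30\right) \frac{1}{55} - 477 = - \frac{6}{11} - 477 = - \frac{5253}{11}$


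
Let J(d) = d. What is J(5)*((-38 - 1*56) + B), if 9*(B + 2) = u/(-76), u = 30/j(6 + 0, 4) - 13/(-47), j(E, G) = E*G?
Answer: -61725595/128592 ≈ -480.01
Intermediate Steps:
u = 287/188 (u = 30/(((6 + 0)*4)) - 13/(-47) = 30/((6*4)) - 13*(-1/47) = 30/24 + 13/47 = 30*(1/24) + 13/47 = 5/4 + 13/47 = 287/188 ≈ 1.5266)
B = -257471/128592 (B = -2 + ((287/188)/(-76))/9 = -2 + ((287/188)*(-1/76))/9 = -2 + (⅑)*(-287/14288) = -2 - 287/128592 = -257471/128592 ≈ -2.0022)
J(5)*((-38 - 1*56) + B) = 5*((-38 - 1*56) - 257471/128592) = 5*((-38 - 56) - 257471/128592) = 5*(-94 - 257471/128592) = 5*(-12345119/128592) = -61725595/128592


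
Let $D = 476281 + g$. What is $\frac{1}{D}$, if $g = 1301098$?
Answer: $\frac{1}{1777379} \approx 5.6263 \cdot 10^{-7}$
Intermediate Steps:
$D = 1777379$ ($D = 476281 + 1301098 = 1777379$)
$\frac{1}{D} = \frac{1}{1777379}$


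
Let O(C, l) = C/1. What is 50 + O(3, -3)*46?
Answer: 188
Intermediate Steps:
O(C, l) = C (O(C, l) = C*1 = C)
50 + O(3, -3)*46 = 50 + 3*46 = 50 + 138 = 188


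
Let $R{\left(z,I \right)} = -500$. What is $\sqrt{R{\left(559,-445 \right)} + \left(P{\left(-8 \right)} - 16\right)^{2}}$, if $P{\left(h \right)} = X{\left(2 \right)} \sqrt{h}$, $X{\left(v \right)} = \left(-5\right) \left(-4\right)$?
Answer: $2 \sqrt{-861 - 320 i \sqrt{2}} \approx 14.946 - 60.559 i$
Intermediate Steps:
$X{\left(v \right)} = 20$
$P{\left(h \right)} = 20 \sqrt{h}$
$\sqrt{R{\left(559,-445 \right)} + \left(P{\left(-8 \right)} - 16\right)^{2}} = \sqrt{-500 + \left(20 \sqrt{-8} - 16\right)^{2}} = \sqrt{-500 + \left(20 \cdot 2 i \sqrt{2} - 16\right)^{2}} = \sqrt{-500 + \left(40 i \sqrt{2} - 16\right)^{2}} = \sqrt{-500 + \left(-16 + 40 i \sqrt{2}\right)^{2}}$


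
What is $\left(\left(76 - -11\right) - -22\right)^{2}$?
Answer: $11881$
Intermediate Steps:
$\left(\left(76 - -11\right) - -22\right)^{2} = \left(\left(76 + 11\right) + 22\right)^{2} = \left(87 + 22\right)^{2} = 109^{2} = 11881$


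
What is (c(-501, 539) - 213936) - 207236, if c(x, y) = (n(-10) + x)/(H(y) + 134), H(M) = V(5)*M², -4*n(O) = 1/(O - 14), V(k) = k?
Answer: -58737887098463/139462944 ≈ -4.2117e+5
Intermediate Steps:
n(O) = -1/(4*(-14 + O)) (n(O) = -1/(4*(O - 14)) = -1/(4*(-14 + O)))
H(M) = 5*M²
c(x, y) = (1/96 + x)/(134 + 5*y²) (c(x, y) = (-1/(-56 + 4*(-10)) + x)/(5*y² + 134) = (-1/(-56 - 40) + x)/(134 + 5*y²) = (-1/(-96) + x)/(134 + 5*y²) = (-1*(-1/96) + x)/(134 + 5*y²) = (1/96 + x)/(134 + 5*y²))
(c(-501, 539) - 213936) - 207236 = ((1 + 96*(-501))/(96*(134 + 5*539²)) - 213936) - 207236 = ((1 - 48096)/(96*(134 + 5*290521)) - 213936) - 207236 = ((1/96)*(-48095)/(134 + 1452605) - 213936) - 207236 = ((1/96)*(-48095)/1452739 - 213936) - 207236 = ((1/96)*(1/1452739)*(-48095) - 213936) - 207236 = (-48095/139462944 - 213936) - 207236 = -29836144435679/139462944 - 207236 = -58737887098463/139462944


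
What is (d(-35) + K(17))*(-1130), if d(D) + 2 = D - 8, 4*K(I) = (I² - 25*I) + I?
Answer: 168935/2 ≈ 84468.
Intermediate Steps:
K(I) = -6*I + I²/4 (K(I) = ((I² - 25*I) + I)/4 = (I² - 24*I)/4 = -6*I + I²/4)
d(D) = -10 + D (d(D) = -2 + (D - 8) = -2 + (-8 + D) = -10 + D)
(d(-35) + K(17))*(-1130) = ((-10 - 35) + (¼)*17*(-24 + 17))*(-1130) = (-45 + (¼)*17*(-7))*(-1130) = (-45 - 119/4)*(-1130) = -299/4*(-1130) = 168935/2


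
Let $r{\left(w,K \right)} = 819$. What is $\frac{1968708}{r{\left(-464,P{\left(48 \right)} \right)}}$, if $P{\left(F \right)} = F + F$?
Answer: $\frac{93748}{39} \approx 2403.8$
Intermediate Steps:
$P{\left(F \right)} = 2 F$
$\frac{1968708}{r{\left(-464,P{\left(48 \right)} \right)}} = \frac{1968708}{819} = 1968708 \cdot \frac{1}{819} = \frac{93748}{39}$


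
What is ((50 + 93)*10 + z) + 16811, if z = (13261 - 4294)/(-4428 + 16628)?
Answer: 3648347/200 ≈ 18242.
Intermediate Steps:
z = 147/200 (z = 8967/12200 = 8967*(1/12200) = 147/200 ≈ 0.73500)
((50 + 93)*10 + z) + 16811 = ((50 + 93)*10 + 147/200) + 16811 = (143*10 + 147/200) + 16811 = (1430 + 147/200) + 16811 = 286147/200 + 16811 = 3648347/200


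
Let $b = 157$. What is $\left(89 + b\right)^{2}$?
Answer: $60516$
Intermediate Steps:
$\left(89 + b\right)^{2} = \left(89 + 157\right)^{2} = 246^{2} = 60516$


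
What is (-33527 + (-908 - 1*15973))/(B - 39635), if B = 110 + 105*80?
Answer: 50408/31125 ≈ 1.6195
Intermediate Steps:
B = 8510 (B = 110 + 8400 = 8510)
(-33527 + (-908 - 1*15973))/(B - 39635) = (-33527 + (-908 - 1*15973))/(8510 - 39635) = (-33527 + (-908 - 15973))/(-31125) = (-33527 - 16881)*(-1/31125) = -50408*(-1/31125) = 50408/31125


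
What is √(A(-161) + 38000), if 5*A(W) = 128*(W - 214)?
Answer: 20*√71 ≈ 168.52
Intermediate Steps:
A(W) = -27392/5 + 128*W/5 (A(W) = (128*(W - 214))/5 = (128*(-214 + W))/5 = (-27392 + 128*W)/5 = -27392/5 + 128*W/5)
√(A(-161) + 38000) = √((-27392/5 + (128/5)*(-161)) + 38000) = √((-27392/5 - 20608/5) + 38000) = √(-9600 + 38000) = √28400 = 20*√71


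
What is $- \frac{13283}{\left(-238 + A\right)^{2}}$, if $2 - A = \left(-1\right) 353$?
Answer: $- \frac{13283}{13689} \approx -0.97034$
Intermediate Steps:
$A = 355$ ($A = 2 - \left(-1\right) 353 = 2 - -353 = 2 + 353 = 355$)
$- \frac{13283}{\left(-238 + A\right)^{2}} = - \frac{13283}{\left(-238 + 355\right)^{2}} = - \frac{13283}{117^{2}} = - \frac{13283}{13689}$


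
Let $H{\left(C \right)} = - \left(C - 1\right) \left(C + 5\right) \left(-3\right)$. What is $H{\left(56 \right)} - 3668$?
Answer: $6397$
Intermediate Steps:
$H{\left(C \right)} = 3 \left(-1 + C\right) \left(5 + C\right)$ ($H{\left(C \right)} = - \left(-1 + C\right) \left(5 + C\right) \left(-3\right) = - \left(-3\right) \left(-1 + C\right) \left(5 + C\right) = 3 \left(-1 + C\right) \left(5 + C\right)$)
$H{\left(56 \right)} - 3668 = \left(-15 + 3 \cdot 56^{2} + 12 \cdot 56\right) - 3668 = \left(-15 + 3 \cdot 3136 + 672\right) - 3668 = \left(-15 + 9408 + 672\right) - 3668 = 10065 - 3668 = 6397$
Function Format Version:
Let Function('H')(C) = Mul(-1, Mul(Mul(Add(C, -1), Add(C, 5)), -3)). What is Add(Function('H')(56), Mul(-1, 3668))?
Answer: 6397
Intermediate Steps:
Function('H')(C) = Mul(3, Add(-1, C), Add(5, C)) (Function('H')(C) = Mul(-1, Mul(Mul(Add(-1, C), Add(5, C)), -3)) = Mul(-1, Mul(-3, Add(-1, C), Add(5, C))) = Mul(3, Add(-1, C), Add(5, C)))
Add(Function('H')(56), Mul(-1, 3668)) = Add(Add(-15, Mul(3, Pow(56, 2)), Mul(12, 56)), Mul(-1, 3668)) = Add(Add(-15, Mul(3, 3136), 672), -3668) = Add(Add(-15, 9408, 672), -3668) = Add(10065, -3668) = 6397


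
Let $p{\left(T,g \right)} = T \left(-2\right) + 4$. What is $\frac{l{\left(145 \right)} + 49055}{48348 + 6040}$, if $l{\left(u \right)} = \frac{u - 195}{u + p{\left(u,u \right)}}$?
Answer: $\frac{6916805}{7668708} \approx 0.90195$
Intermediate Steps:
$p{\left(T,g \right)} = 4 - 2 T$ ($p{\left(T,g \right)} = - 2 T + 4 = 4 - 2 T$)
$l{\left(u \right)} = \frac{-195 + u}{4 - u}$ ($l{\left(u \right)} = \frac{u - 195}{u - \left(-4 + 2 u\right)} = \frac{-195 + u}{4 - u}$)
$\frac{l{\left(145 \right)} + 49055}{48348 + 6040} = \frac{\frac{-195 + 145}{4 - 145} + 49055}{48348 + 6040} = \frac{\frac{1}{4 - 145} \left(-50\right) + 49055}{54388} = \left(\frac{1}{-141} \left(-50\right) + 49055\right) \frac{1}{54388} = \left(\left(- \frac{1}{141}\right) \left(-50\right) + 49055\right) \frac{1}{54388} = \left(\frac{50}{141} + 49055\right) \frac{1}{54388} = \frac{6916805}{141} \cdot \frac{1}{54388} = \frac{6916805}{7668708}$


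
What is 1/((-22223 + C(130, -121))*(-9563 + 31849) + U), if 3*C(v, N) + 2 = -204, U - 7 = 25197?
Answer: -3/1490300638 ≈ -2.0130e-9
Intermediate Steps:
U = 25204 (U = 7 + 25197 = 25204)
C(v, N) = -206/3 (C(v, N) = -2/3 + (1/3)*(-204) = -2/3 - 68 = -206/3)
1/((-22223 + C(130, -121))*(-9563 + 31849) + U) = 1/((-22223 - 206/3)*(-9563 + 31849) + 25204) = 1/(-66875/3*22286 + 25204) = 1/(-1490376250/3 + 25204) = 1/(-1490300638/3) = -3/1490300638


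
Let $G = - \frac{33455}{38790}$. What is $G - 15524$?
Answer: $- \frac{120441883}{7758} \approx -15525.0$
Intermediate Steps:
$G = - \frac{6691}{7758}$ ($G = \left(-33455\right) \frac{1}{38790} = - \frac{6691}{7758} \approx -0.86246$)
$G - 15524 = - \frac{6691}{7758} - 15524 = - \frac{120441883}{7758}$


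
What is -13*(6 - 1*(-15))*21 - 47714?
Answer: -53447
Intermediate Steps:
-13*(6 - 1*(-15))*21 - 47714 = -13*(6 + 15)*21 - 47714 = -13*21*21 - 47714 = -273*21 - 47714 = -5733 - 47714 = -53447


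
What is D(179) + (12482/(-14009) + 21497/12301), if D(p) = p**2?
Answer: 5521603611460/172324709 ≈ 32042.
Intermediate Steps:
D(179) + (12482/(-14009) + 21497/12301) = 179**2 + (12482/(-14009) + 21497/12301) = 32041 + (12482*(-1/14009) + 21497*(1/12301)) = 32041 + (-12482/14009 + 21497/12301) = 32041 + 147610391/172324709 = 5521603611460/172324709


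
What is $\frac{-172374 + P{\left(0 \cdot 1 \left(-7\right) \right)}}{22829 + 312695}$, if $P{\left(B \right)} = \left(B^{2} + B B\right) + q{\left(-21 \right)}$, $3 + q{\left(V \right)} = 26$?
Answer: $- \frac{172351}{335524} \approx -0.51368$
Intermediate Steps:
$q{\left(V \right)} = 23$ ($q{\left(V \right)} = -3 + 26 = 23$)
$P{\left(B \right)} = 23 + 2 B^{2}$ ($P{\left(B \right)} = \left(B^{2} + B B\right) + 23 = \left(B^{2} + B^{2}\right) + 23 = 2 B^{2} + 23 = 23 + 2 B^{2}$)
$\frac{-172374 + P{\left(0 \cdot 1 \left(-7\right) \right)}}{22829 + 312695} = \frac{-172374 + \left(23 + 2 \left(0 \cdot 1 \left(-7\right)\right)^{2}\right)}{22829 + 312695} = \frac{-172374 + \left(23 + 2 \left(0 \left(-7\right)\right)^{2}\right)}{335524} = \left(-172374 + \left(23 + 2 \cdot 0^{2}\right)\right) \frac{1}{335524} = \left(-172374 + \left(23 + 2 \cdot 0\right)\right) \frac{1}{335524} = \left(-172374 + \left(23 + 0\right)\right) \frac{1}{335524} = \left(-172374 + 23\right) \frac{1}{335524} = \left(-172351\right) \frac{1}{335524} = - \frac{172351}{335524}$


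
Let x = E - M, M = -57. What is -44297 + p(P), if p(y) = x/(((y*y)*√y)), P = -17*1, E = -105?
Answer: -44297 + 48*I*√17/4913 ≈ -44297.0 + 0.040283*I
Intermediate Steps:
P = -17
x = -48 (x = -105 - 1*(-57) = -105 + 57 = -48)
p(y) = -48/y^(5/2)
-44297 + p(P) = -44297 - (-48)*I*√17/4913 = -44297 + 48*I*√17/4913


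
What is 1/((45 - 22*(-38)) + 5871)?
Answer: 1/6752 ≈ 0.00014810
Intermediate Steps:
1/((45 - 22*(-38)) + 5871) = 1/((45 + 836) + 5871) = 1/(881 + 5871) = 1/6752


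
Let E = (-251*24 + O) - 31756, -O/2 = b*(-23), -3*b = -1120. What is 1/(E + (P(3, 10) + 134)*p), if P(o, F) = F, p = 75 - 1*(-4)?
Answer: -3/27692 ≈ -0.00010833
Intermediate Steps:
b = 1120/3 (b = -⅓*(-1120) = 1120/3 ≈ 373.33)
p = 79 (p = 75 + 4 = 79)
O = 51520/3 (O = -2240*(-23)/3 = -2*(-25760/3) = 51520/3 ≈ 17173.)
E = -61820/3 (E = (-251*24 + 51520/3) - 31756 = (-6024 + 51520/3) - 31756 = 33448/3 - 31756 = -61820/3 ≈ -20607.)
1/(E + (P(3, 10) + 134)*p) = 1/(-61820/3 + (10 + 134)*79) = 1/(-61820/3 + 144*79) = 1/(-61820/3 + 11376) = 1/(-27692/3) = -3/27692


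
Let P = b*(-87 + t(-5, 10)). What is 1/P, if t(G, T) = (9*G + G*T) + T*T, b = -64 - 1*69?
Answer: 1/10906 ≈ 9.1693e-5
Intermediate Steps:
b = -133 (b = -64 - 69 = -133)
t(G, T) = T² + 9*G + G*T (t(G, T) = (9*G + G*T) + T² = T² + 9*G + G*T)
P = 10906 (P = -133*(-87 + (10² + 9*(-5) - 5*10)) = -133*(-87 + (100 - 45 - 50)) = -133*(-87 + 5) = -133*(-82) = 10906)
1/P = 1/10906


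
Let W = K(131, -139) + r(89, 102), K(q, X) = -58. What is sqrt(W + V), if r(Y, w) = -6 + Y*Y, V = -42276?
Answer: I*sqrt(34419) ≈ 185.52*I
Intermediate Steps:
r(Y, w) = -6 + Y**2
W = 7857 (W = -58 + (-6 + 89**2) = -58 + (-6 + 7921) = -58 + 7915 = 7857)
sqrt(W + V) = sqrt(7857 - 42276) = sqrt(-34419) = I*sqrt(34419)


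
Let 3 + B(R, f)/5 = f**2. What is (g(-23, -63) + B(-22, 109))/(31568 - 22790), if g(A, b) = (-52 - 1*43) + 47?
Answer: 29671/4389 ≈ 6.7603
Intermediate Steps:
g(A, b) = -48 (g(A, b) = (-52 - 43) + 47 = -95 + 47 = -48)
B(R, f) = -15 + 5*f**2
(g(-23, -63) + B(-22, 109))/(31568 - 22790) = (-48 + (-15 + 5*109**2))/(31568 - 22790) = (-48 + (-15 + 5*11881))/8778 = (-48 + (-15 + 59405))*(1/8778) = (-48 + 59390)*(1/8778) = 59342*(1/8778) = 29671/4389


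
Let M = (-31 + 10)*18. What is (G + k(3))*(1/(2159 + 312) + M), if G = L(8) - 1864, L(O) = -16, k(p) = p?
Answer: 1753187449/2471 ≈ 7.0951e+5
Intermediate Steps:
M = -378 (M = -21*18 = -378)
G = -1880 (G = -16 - 1864 = -1880)
(G + k(3))*(1/(2159 + 312) + M) = (-1880 + 3)*(1/(2159 + 312) - 378) = -1877*(1/2471 - 378) = -1877*(-934037/2471) = 1753187449/2471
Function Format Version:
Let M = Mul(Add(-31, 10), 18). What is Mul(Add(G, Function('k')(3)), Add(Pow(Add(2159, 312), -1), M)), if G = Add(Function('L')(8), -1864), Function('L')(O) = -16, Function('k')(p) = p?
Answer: Rational(1753187449, 2471) ≈ 7.0951e+5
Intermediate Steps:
M = -378 (M = Mul(-21, 18) = -378)
G = -1880 (G = Add(-16, -1864) = -1880)
Mul(Add(G, Function('k')(3)), Add(Pow(Add(2159, 312), -1), M)) = Mul(Add(-1880, 3), Add(Pow(Add(2159, 312), -1), -378)) = Mul(-1877, Add(Pow(2471, -1), -378)) = Mul(-1877, Add(Rational(1, 2471), -378)) = Mul(-1877, Rational(-934037, 2471)) = Rational(1753187449, 2471)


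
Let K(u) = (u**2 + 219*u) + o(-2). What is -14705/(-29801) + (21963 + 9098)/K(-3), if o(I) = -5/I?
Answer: -107783151/2263123 ≈ -47.626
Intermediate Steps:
K(u) = 5/2 + u**2 + 219*u (K(u) = (u**2 + 219*u) - 5/(-2) = (u**2 + 219*u) - 5*(-1/2) = (u**2 + 219*u) + 5/2 = 5/2 + u**2 + 219*u)
-14705/(-29801) + (21963 + 9098)/K(-3) = -14705/(-29801) + (21963 + 9098)/(5/2 + (-3)**2 + 219*(-3)) = -14705*(-1/29801) + 31061/(5/2 + 9 - 657) = 865/1753 + 31061/(-1291/2) = 865/1753 + 31061*(-2/1291) = 865/1753 - 62122/1291 = -107783151/2263123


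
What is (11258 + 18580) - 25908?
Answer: 3930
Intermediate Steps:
(11258 + 18580) - 25908 = 29838 - 25908 = 3930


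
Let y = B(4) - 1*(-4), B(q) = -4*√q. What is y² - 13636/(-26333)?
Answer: 434964/26333 ≈ 16.518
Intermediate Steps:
y = -4 (y = -4*√4 - 1*(-4) = -4*2 + 4 = -8 + 4 = -4)
y² - 13636/(-26333) = (-4)² - 13636/(-26333) = 16 - 13636*(-1)/26333 = 16 - 1*(-13636/26333) = 16 + 13636/26333 = 434964/26333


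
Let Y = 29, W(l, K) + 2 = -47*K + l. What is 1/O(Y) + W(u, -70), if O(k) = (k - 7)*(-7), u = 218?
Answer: 539923/154 ≈ 3506.0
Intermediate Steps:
W(l, K) = -2 + l - 47*K (W(l, K) = -2 + (-47*K + l) = -2 + (l - 47*K) = -2 + l - 47*K)
O(k) = 49 - 7*k (O(k) = (-7 + k)*(-7) = 49 - 7*k)
1/O(Y) + W(u, -70) = 1/(49 - 7*29) + (-2 + 218 - 47*(-70)) = 1/(49 - 203) + (-2 + 218 + 3290) = 1/(-154) + 3506 = -1/154 + 3506 = 539923/154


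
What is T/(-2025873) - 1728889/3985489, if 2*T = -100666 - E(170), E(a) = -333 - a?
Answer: -6605820555487/16148189113794 ≈ -0.40907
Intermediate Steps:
T = -100163/2 (T = (-100666 - (-333 - 1*170))/2 = (-100666 - (-333 - 170))/2 = (-100666 - 1*(-503))/2 = (-100666 + 503)/2 = (½)*(-100163) = -100163/2 ≈ -50082.)
T/(-2025873) - 1728889/3985489 = -100163/2/(-2025873) - 1728889/3985489 = -100163/2*(-1/2025873) - 1728889*1/3985489 = 100163/4051746 - 1728889/3985489 = -6605820555487/16148189113794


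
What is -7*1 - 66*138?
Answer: -9115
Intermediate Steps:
-7*1 - 66*138 = -7 - 9108 = -9115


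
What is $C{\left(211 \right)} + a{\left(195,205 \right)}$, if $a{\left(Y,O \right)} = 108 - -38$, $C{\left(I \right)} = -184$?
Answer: $-38$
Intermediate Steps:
$a{\left(Y,O \right)} = 146$ ($a{\left(Y,O \right)} = 108 + 38 = 146$)
$C{\left(211 \right)} + a{\left(195,205 \right)} = -184 + 146 = -38$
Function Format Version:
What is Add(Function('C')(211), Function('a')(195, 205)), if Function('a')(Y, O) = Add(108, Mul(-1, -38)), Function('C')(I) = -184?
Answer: -38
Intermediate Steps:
Function('a')(Y, O) = 146 (Function('a')(Y, O) = Add(108, 38) = 146)
Add(Function('C')(211), Function('a')(195, 205)) = Add(-184, 146) = -38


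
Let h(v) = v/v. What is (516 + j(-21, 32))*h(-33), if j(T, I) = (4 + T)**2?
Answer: 805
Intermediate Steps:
h(v) = 1
(516 + j(-21, 32))*h(-33) = (516 + (4 - 21)**2)*1 = (516 + (-17)**2)*1 = (516 + 289)*1 = 805*1 = 805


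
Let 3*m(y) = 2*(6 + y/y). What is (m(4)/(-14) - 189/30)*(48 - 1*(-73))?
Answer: -24079/30 ≈ -802.63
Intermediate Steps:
m(y) = 14/3 (m(y) = (2*(6 + y/y))/3 = (2*(6 + 1))/3 = (2*7)/3 = (1/3)*14 = 14/3)
(m(4)/(-14) - 189/30)*(48 - 1*(-73)) = ((14/3)/(-14) - 189/30)*(48 - 1*(-73)) = ((14/3)*(-1/14) - 189*1/30)*(48 + 73) = (-1/3 - 63/10)*121 = -199/30*121 = -24079/30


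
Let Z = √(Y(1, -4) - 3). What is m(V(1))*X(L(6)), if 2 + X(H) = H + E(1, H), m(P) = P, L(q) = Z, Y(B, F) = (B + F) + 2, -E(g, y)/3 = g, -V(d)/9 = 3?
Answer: 135 - 54*I ≈ 135.0 - 54.0*I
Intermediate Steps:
V(d) = -27 (V(d) = -9*3 = -27)
E(g, y) = -3*g
Y(B, F) = 2 + B + F
Z = 2*I (Z = √((2 + 1 - 4) - 3) = √(-1 - 3) = √(-4) = 2*I ≈ 2.0*I)
L(q) = 2*I
X(H) = -5 + H (X(H) = -2 + (H - 3*1) = -2 + (H - 3) = -2 + (-3 + H) = -5 + H)
m(V(1))*X(L(6)) = -27*(-5 + 2*I) = 135 - 54*I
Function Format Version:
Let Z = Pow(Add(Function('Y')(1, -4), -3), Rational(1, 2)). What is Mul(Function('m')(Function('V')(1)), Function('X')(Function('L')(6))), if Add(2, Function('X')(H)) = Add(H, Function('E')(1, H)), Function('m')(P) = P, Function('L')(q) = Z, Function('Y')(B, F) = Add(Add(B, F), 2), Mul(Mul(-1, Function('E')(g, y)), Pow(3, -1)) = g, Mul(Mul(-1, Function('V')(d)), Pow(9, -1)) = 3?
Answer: Add(135, Mul(-54, I)) ≈ Add(135.00, Mul(-54.000, I))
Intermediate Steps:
Function('V')(d) = -27 (Function('V')(d) = Mul(-9, 3) = -27)
Function('E')(g, y) = Mul(-3, g)
Function('Y')(B, F) = Add(2, B, F)
Z = Mul(2, I) (Z = Pow(Add(Add(2, 1, -4), -3), Rational(1, 2)) = Pow(Add(-1, -3), Rational(1, 2)) = Pow(-4, Rational(1, 2)) = Mul(2, I) ≈ Mul(2.0000, I))
Function('L')(q) = Mul(2, I)
Function('X')(H) = Add(-5, H) (Function('X')(H) = Add(-2, Add(H, Mul(-3, 1))) = Add(-2, Add(H, -3)) = Add(-2, Add(-3, H)) = Add(-5, H))
Mul(Function('m')(Function('V')(1)), Function('X')(Function('L')(6))) = Mul(-27, Add(-5, Mul(2, I))) = Add(135, Mul(-54, I))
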